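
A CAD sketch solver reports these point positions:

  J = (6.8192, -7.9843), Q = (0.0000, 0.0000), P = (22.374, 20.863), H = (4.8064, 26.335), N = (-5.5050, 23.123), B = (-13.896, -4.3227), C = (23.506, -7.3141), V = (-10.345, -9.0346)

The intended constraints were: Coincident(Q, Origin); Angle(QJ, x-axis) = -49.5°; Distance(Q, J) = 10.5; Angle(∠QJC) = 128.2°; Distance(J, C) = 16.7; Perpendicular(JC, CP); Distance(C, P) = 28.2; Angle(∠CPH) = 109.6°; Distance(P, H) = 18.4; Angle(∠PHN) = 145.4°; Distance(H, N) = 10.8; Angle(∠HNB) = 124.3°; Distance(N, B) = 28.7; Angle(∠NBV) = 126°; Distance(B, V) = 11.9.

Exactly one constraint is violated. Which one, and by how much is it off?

Distance(B, V) = 11.9 — off by 6.00.

Q = (0.00, 0.00) ✓; QJ at -49.50° ✓; |QJ| = 10.50 ✓; ∠QJC = 128.2° ✓; |JC| = 16.70 ✓; ∠(JC, CP) = 90.00° ✓; |CP| = 28.20 ✓; ∠CPH = 109.6° ✓; |PH| = 18.40 ✓; ∠PHN = 145.4° ✓; |HN| = 10.80 ✓; ∠HNB = 124.3° ✓; |NB| = 28.70 ✓; ∠NBV = 126.0° ✓; |BV| = 5.900 ✗.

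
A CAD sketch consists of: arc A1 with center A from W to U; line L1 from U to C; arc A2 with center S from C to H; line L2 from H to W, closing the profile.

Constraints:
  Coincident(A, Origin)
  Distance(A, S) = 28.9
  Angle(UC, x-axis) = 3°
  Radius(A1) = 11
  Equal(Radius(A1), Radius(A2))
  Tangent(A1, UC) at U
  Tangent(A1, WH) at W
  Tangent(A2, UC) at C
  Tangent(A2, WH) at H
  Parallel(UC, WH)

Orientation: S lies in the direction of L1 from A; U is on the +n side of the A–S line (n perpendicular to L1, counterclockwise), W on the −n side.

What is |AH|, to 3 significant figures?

30.9

The slot axis is L1's direction at 3.0°, so u = (cos 3.0°, sin 3.0°) = (0.999, 0.0523) and n = (−sin 3.0°, cos 3.0°) = (-0.0523, 0.999). A is at the origin and S lies 28.9 along u from A, so S = 28.9·u = (28.9, 1.51). Tangency of A1 to both parallel lines with radius 11.0 puts U and W at A ± 11.0·n: U = (-0.576, 11.0), W = (0.576, -11.0). Equal radii place C and H the same way about S: C = S + 11.0·n = (28.3, 12.5), H = S − 11.0·n = (29.4, -9.47). Then |AH| = |H − A| = 30.9.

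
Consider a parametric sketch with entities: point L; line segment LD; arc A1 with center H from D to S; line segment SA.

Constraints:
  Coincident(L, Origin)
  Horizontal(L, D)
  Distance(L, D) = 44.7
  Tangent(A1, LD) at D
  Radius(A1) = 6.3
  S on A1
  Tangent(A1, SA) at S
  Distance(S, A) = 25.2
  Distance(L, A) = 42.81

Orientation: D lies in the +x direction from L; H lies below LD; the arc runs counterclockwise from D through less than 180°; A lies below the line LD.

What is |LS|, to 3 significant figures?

38.9

L is at the origin; L and D share the same y with |LD| = 44.7 and D on the +x side, so D = (44.7, 0.00). The tangent condition forces HD to be normal to LD, so H = D + (0, -6.3) = (44.7, -6.30). Since HS ⟂ SA (tangency), |HA| = √(6.3² + 25.2²) = 26.0 regardless of where S sits on A1. So A lies on both circle(L, 42.81) and circle(H, 26.0); the below-LD intersection is A = (31.7, -28.8). S is the foot of the tangent from A: S = (38.6, -4.56).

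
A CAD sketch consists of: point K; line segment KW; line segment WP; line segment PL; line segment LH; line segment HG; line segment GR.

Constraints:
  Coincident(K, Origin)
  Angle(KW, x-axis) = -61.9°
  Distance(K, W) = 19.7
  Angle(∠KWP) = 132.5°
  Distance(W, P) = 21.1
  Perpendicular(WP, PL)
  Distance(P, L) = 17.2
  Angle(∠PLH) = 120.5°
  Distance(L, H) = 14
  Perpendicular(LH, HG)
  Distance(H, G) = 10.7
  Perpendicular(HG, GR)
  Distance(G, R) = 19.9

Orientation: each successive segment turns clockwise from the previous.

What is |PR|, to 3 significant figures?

5.00

K is at the origin; KW runs at -61.9° with length 19.7, so W = (9.28, -17.4). ∠KWP = 132.5° gives WP at -109° from the x-axis; with |WP| = 21.1, P = (2.27, -37.3). The perpendicularity gives PL at right angles to WP, so PL runs at 161°; with |PL| = 17.2, L = (-14.0, -31.6). ∠PLH = 120.5° gives LH at 101° from the x-axis; with |LH| = 14.0, H = (-16.6, -17.8). LH ⟂ HG, so HG runs at 11.1°; with |HG| = 10.7, G = (-6.15, -15.8). The perpendicularity gives GR at right angles to HG, so GR runs at -78.9°; with |GR| = 19.9, R = (-2.32, -35.3). Then |PR| = |R − P| = 5.00.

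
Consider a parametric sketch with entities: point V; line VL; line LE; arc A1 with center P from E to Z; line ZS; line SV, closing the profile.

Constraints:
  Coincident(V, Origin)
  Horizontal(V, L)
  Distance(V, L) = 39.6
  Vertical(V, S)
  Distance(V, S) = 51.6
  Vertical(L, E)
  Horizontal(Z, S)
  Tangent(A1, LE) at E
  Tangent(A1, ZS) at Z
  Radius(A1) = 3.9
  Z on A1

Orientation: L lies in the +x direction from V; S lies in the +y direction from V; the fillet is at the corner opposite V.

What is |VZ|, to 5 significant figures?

62.746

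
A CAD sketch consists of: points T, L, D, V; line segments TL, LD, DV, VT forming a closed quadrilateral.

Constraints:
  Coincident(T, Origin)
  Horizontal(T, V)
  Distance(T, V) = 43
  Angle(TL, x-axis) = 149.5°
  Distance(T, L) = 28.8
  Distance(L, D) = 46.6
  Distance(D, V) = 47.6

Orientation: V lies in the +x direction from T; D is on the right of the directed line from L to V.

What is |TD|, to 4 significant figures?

23.76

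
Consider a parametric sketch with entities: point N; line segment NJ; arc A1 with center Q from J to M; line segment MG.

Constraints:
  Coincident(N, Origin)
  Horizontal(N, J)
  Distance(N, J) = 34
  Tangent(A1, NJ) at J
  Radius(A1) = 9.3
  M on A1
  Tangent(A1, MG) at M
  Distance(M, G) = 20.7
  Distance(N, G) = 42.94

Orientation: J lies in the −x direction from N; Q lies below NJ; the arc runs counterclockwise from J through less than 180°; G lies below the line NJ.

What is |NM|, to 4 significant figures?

44.05

N is at the origin; NJ is horizontal with |NJ| = 34.0 and J on the −x side, so J = (-34.00, 0.000). Tangency of A1 to NJ means the radius QJ is perpendicular to NJ, so Q = J + (0, -9.3) = (-34.00, -9.300). Since QM ⟂ MG (tangency), |QG| = √(9.3² + 20.7²) = 22.69 regardless of where M sits on A1. So G lies on both circle(N, 42.94) and circle(Q, 22.69); the below-NJ intersection is G = (-29.20, -31.48). M is the foot of the tangent from G: M = (-41.49, -14.82).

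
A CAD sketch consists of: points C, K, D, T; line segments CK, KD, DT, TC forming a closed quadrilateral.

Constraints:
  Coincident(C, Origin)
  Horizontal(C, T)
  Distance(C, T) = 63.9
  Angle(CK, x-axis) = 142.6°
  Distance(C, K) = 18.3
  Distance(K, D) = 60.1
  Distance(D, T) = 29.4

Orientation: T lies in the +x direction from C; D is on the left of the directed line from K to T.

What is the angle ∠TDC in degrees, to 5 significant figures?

104.76°

Checks: |CT| = 63.90 ✓; |CK| = 18.30 ✓; |KD| = 60.10 ✓; |DT| = 29.40 ✓.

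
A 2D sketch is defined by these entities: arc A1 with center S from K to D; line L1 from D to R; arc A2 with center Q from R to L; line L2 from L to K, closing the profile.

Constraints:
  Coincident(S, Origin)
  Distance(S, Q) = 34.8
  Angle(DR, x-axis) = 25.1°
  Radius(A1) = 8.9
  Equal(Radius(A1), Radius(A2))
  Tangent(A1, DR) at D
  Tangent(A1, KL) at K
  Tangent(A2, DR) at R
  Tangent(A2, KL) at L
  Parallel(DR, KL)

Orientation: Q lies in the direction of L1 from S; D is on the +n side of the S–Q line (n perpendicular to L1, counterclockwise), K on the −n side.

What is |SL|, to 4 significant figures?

35.92

The slot axis is L1's direction at 25.1°, so u = (cos 25.1°, sin 25.1°) = (0.9056, 0.4242) and n = (−sin 25.1°, cos 25.1°) = (-0.4242, 0.9056). S is at the origin and Q lies 34.8 along u from S, so Q = 34.8·u = (31.51, 14.76). Tangency of A1 to both parallel lines with radius 8.9 puts D and K at S ± 8.9·n: D = (-3.775, 8.060), K = (3.775, -8.060). Equal radii place R and L the same way about Q: R = Q + 8.9·n = (27.74, 22.82), L = Q − 8.9·n = (35.29, 6.703). Then |SL| = |L − S| = 35.92.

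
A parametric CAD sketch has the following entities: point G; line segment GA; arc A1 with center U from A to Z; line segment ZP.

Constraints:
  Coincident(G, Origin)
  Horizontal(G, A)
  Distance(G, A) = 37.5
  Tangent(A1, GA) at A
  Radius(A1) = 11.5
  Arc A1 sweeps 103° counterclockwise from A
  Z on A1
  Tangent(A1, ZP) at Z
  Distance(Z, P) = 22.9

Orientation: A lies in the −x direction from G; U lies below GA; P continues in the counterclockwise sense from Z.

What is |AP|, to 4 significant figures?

36.90

On A1, A sits at bearing 90° from U; a 103° counterclockwise sweep puts Z at bearing 193°, so Z = U + 11.5·(cos 193°, sin 193°) = (-48.71, -14.09). The tangent condition forces UZ to be normal to ZP, so ZP runs along (−sin 193°, cos 193°); with |ZP| = 22.9, P = (-43.55, -36.40). Then |AP| = |P − A| = 36.90.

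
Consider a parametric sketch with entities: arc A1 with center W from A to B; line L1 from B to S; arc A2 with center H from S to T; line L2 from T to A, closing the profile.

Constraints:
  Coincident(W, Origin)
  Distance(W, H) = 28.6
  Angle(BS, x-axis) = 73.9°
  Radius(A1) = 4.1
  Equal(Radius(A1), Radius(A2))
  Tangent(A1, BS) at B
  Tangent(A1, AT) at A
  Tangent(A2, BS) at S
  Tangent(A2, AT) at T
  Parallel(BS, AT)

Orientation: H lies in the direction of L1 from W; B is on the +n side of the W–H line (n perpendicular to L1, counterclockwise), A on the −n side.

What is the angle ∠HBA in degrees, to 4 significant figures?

81.84°

W is at the origin and H lies 28.6 along u from W, so H = 28.6·u = (7.931, 27.48). Tangency of A1 to both parallel lines with radius 4.1 puts B and A at W ± 4.1·n: B = (-3.939, 1.137), A = (3.939, -1.137). Then cos ∠HBA = BH·BA / (|BH||BA|), giving 81.84°.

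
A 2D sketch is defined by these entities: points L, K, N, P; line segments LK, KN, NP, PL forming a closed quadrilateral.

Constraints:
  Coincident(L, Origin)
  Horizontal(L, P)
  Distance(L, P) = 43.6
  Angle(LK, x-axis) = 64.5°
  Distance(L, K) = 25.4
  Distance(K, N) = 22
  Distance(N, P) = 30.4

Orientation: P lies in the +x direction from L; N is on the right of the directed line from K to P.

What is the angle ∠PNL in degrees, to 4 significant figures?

173.5°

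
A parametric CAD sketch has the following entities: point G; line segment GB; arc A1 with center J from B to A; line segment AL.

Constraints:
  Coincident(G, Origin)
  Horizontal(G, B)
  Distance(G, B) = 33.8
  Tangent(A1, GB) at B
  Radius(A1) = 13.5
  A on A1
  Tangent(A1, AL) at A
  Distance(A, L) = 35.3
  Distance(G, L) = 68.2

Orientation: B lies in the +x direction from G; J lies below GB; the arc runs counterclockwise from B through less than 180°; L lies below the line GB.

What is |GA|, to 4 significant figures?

32.94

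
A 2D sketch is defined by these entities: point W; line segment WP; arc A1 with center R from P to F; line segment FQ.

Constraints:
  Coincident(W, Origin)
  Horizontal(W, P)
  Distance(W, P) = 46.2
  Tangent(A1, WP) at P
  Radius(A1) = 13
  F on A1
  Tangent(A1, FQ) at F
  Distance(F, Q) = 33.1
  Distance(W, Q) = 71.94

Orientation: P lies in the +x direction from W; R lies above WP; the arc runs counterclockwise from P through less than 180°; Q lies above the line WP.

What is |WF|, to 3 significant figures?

60.9

Checks: |RF| = 13.00 ✓; ∠(RF, FQ) = 90.00° ✓; |FQ| = 33.10 ✓; |WQ| = 71.94 ✓.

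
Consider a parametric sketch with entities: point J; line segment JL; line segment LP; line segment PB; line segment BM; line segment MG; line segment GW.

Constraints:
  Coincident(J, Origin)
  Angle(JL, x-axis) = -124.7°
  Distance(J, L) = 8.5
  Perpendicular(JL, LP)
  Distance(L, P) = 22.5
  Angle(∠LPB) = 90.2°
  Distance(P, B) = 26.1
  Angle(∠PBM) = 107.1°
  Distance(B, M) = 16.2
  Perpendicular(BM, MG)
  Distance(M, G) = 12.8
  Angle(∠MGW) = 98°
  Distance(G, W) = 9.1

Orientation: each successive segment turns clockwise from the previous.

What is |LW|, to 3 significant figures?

18.8

The perpendicularity gives MG at right angles to BM, so MG runs at -107°; with |MG| = 12.8, G = (3.08, 10.3). ∠MGW = 98.0° gives GW at 171° from the x-axis; with |GW| = 9.1, W = (-5.90, 11.8). Then |LW| = |W − L| = 18.8.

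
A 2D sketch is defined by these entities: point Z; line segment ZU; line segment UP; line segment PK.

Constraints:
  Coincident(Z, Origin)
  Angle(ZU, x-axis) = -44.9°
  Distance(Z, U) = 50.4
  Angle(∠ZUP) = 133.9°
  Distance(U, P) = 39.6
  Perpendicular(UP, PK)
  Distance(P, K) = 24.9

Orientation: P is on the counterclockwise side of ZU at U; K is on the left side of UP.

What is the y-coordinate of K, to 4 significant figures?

-9.852

Z is at the origin; ZU runs at -44.9° with length 50.4, so U = 50.4·(cos -44.9°, sin -44.9°) = (35.70, -35.58). ∠ZUP = 133.9°, so UP runs at -44.9° + (180° − 133.9°) = 1.200° from the x-axis; with |UP| = 39.6, P = U + 39.6·(cos 1.200°, sin 1.200°) = (75.29, -34.75). The perpendicularity gives PK at right angles to UP; with |PK| = 24.9 on the left of UP, K = P + 24.9·(-0.02094, 0.9998) = (74.77, -9.852). So K.y = -9.852.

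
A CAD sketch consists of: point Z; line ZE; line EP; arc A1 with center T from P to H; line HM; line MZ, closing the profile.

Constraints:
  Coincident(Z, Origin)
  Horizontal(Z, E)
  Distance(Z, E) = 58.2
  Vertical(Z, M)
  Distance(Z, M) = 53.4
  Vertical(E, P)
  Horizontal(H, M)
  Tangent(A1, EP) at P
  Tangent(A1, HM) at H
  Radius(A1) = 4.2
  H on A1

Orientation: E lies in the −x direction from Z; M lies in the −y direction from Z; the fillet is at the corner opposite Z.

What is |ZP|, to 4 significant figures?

76.21

Z is at the origin; ZE is horizontal with |ZE| = 58.2 and E on the −x side, so E = (-58.20, 0.000). ZM is vertical with |ZM| = 53.4 and M on the −y side, so M = (0.000, -53.40). The virtual corner opposite Z is at (-58.20, -53.40). A1 meets EP tangentially, so TP is at right angles to EP and tangency of A1 to HM means the radius TH is perpendicular to HM, with radius 4.2, so the center T sits 4.2 in from both sides at T = (-54.00, -49.20). That places the tangent points at P = (-58.20, -49.20) on EP and H = (-54.00, -53.40) on HM. Then |ZP| = |P − Z| = 76.21.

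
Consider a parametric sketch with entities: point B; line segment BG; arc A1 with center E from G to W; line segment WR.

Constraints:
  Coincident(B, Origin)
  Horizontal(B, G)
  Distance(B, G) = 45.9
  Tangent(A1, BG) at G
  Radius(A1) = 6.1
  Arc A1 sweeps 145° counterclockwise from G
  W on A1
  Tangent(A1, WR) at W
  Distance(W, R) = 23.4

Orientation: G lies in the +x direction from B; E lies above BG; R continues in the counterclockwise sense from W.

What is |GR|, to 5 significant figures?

29.098

B is at the origin; BG is horizontal with |BG| = 45.9 and G on the +x side, so G = (45.900, 0.0000). The tangent condition forces EG to be normal to BG, so E = G + (0, 6.1) = (45.900, 6.1000). On A1, G sits at bearing -90° from E; a 145° counterclockwise sweep puts W at bearing 55°, so W = E + 6.1·(cos 55°, sin 55°) = (49.399, 11.097). A1 meets WR tangentially, so EW is at right angles to WR, so WR runs along (−sin 55°, cos 55°); with |WR| = 23.4, R = (30.231, 24.519). Then |GR| = |R − G| = 29.098.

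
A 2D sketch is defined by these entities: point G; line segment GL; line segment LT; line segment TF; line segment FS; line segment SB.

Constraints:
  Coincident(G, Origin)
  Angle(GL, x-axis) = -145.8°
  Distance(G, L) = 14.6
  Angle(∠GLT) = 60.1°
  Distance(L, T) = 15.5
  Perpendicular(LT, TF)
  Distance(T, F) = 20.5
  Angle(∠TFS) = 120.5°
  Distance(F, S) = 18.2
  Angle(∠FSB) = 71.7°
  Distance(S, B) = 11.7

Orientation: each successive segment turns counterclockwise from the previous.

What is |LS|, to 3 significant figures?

29.7

LT ⟂ TF, so TF runs at 64.1°; with |TF| = 20.5, F = (10.8, 3.46). ∠TFS = 120.5° gives FS at 124° from the x-axis; with |FS| = 18.2, S = (0.750, 18.6). Then |LS| = |S − L| = 29.7.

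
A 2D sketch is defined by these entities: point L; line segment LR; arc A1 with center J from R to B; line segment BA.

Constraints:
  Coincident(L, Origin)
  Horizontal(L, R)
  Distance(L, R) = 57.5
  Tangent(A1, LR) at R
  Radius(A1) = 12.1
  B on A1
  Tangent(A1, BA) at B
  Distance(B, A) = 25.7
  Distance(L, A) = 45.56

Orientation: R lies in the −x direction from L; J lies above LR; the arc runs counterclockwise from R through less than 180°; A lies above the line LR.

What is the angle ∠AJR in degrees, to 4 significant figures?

127.3°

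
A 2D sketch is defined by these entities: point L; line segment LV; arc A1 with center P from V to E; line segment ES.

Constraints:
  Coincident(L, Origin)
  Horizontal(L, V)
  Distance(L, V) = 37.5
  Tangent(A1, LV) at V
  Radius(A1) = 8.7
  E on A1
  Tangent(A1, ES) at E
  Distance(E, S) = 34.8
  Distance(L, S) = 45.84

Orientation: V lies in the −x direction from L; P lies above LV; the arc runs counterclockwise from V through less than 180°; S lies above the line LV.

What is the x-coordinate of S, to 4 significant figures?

-21.19

L is at the origin; LV is horizontal with |LV| = 37.5 and V on the −x side, so V = (-37.50, 0.000). Since A1 is tangent to LV there, PV ⟂ LV, so P = V + (0, 8.7) = (-37.50, 8.700). Since PE ⟂ ES (tangency), |PS| = √(8.7² + 34.8²) = 35.87 regardless of where E sits on A1. So S lies on both circle(L, 45.84) and circle(P, 35.87); the above-LV intersection is S = (-21.19, 40.65). E is the foot of the tangent from S: E = (-29.02, 6.742).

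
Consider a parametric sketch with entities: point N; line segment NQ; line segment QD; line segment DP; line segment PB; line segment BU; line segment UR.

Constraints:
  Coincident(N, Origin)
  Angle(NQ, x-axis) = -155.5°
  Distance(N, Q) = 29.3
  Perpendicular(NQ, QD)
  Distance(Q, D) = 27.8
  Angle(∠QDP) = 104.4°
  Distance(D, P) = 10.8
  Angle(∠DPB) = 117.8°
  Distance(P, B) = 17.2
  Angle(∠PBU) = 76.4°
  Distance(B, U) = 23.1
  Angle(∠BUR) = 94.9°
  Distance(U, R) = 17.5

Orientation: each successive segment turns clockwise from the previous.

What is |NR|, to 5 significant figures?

42.879

N is at the origin; NQ runs at -155.5° with length 29.3, so Q = (-26.662, -12.151). NQ is perpendicular to QD, so QD runs at 114.50°; with |QD| = 27.8, D = (-38.190, 13.146). ∠QDP = 104.4° gives DP at 38.900° from the x-axis; with |DP| = 10.8, P = (-29.785, 19.928). ∠DPB = 117.8° gives PB at -23.300° from the x-axis; with |PB| = 17.2, B = (-13.988, 13.125). ∠PBU = 76.4° gives BU at -126.90° from the x-axis; with |BU| = 23.1, U = (-27.858, -5.3477). ∠BUR = 94.9° gives UR at 148.00° from the x-axis; with |UR| = 17.5, R = (-42.699, 3.9259). Then |NR| = |R − N| = 42.879.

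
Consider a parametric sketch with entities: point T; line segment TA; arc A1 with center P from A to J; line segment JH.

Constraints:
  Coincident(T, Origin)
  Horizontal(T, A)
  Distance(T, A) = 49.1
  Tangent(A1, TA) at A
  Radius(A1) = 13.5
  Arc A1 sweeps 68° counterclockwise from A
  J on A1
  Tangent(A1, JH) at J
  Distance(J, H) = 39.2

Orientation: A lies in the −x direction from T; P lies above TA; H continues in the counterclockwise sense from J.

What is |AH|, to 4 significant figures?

52.40

On A1, A sits at bearing -90° from P; a 68° counterclockwise sweep puts J at bearing -22°, so J = P + 13.5·(cos -22°, sin -22°) = (-36.58, 8.443). Since A1 is tangent to JH there, PJ ⟂ JH, so JH runs along (−sin -22°, cos -22°); with |JH| = 39.2, H = (-21.90, 44.79). Then |AH| = |H − A| = 52.40.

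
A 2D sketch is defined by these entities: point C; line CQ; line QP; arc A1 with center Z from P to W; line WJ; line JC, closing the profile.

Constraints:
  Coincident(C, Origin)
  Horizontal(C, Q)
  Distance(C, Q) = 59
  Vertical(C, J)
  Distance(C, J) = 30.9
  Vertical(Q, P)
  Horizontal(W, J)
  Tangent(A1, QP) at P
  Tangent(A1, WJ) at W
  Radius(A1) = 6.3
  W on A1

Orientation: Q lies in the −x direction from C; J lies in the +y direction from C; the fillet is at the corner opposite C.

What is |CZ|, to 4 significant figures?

58.16

C is at the origin; CQ is horizontal with |CQ| = 59.0 and Q on the −x side, so Q = (-59.00, 0.000). CJ is vertical with |CJ| = 30.9 and J on the +y side, so J = (0.000, 30.90). The virtual corner opposite C is at (-59.00, 30.90). The tangent condition forces ZP to be normal to QP and since A1 is tangent to WJ there, ZW ⟂ WJ, with radius 6.3, so the center Z sits 6.3 in from both sides at Z = (-52.70, 24.60). Then |CZ| = |Z − C| = 58.16.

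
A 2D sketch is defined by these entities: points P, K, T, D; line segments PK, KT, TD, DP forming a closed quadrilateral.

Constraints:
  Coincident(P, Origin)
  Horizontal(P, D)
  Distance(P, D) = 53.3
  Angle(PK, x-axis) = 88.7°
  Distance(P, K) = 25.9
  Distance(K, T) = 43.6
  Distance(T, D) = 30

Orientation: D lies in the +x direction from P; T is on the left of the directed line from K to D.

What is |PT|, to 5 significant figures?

52.544

P is at the origin; PD is horizontal with |PD| = 53.3 and D in +x, so D = (53.3, 0). PK runs at 88.7° with |PK| = 25.9, so K = (0.58760, 25.893). T is determined by |KT| = 43.6 and |TD| = 30.0 together: it lies at the intersection of circle(K, 43.6) and circle(D, 30.0). With |KD| = 58.729, the foot of the radical line on KD is 37.886 from K and the perpendicular offset is √(43.6² − 37.886²) = 21.578. Taking the left-of-KD solution: T = (44.106, 28.557).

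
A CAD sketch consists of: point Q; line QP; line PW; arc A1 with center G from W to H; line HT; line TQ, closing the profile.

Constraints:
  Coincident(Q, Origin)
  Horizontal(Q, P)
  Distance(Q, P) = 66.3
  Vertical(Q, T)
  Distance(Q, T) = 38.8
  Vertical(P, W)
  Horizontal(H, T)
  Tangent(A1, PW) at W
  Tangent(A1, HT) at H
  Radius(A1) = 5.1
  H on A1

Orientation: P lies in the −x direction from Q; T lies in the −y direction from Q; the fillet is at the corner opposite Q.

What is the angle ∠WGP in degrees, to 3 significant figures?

81.4°

Q is at the origin; Q and P share the same y with |QP| = 66.3 and P on the −x side, so P = (-66.3, 0.00). QT is vertical with |QT| = 38.8 and T on the −y side, so T = (0.00, -38.8). The virtual corner opposite Q is at (-66.3, -38.8). Tangency of A1 to PW means the radius GW is perpendicular to PW and the tangent condition forces GH to be normal to HT, with radius 5.1, so the center G sits 5.1 in from both sides at G = (-61.2, -33.7). That places the tangent points at W = (-66.3, -33.7) on PW and H = (-61.2, -38.8) on HT. Then cos ∠WGP = GW·GP / (|GW||GP|), giving 81.4°.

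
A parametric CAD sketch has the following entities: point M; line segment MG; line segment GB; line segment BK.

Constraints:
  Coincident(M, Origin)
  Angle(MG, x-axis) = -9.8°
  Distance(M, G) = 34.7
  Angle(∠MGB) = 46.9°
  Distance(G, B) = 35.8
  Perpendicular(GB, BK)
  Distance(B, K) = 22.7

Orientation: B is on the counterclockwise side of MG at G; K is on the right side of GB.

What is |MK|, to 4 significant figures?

49.53

M is at the origin; MG runs at -9.8° with length 34.7, so G = 34.7·(cos -9.8°, sin -9.8°) = (34.19, -5.906). ∠MGB = 46.9°, so GB runs at -9.8° + (180° − 46.9°) = 123.3° from the x-axis; with |GB| = 35.8, B = G + 35.8·(cos 123.3°, sin 123.3°) = (14.54, 24.02). GB is perpendicular to BK; with |BK| = 22.7 on the right of GB, K = B + 22.7·(0.8358, 0.5490) = (33.51, 36.48). Then |MK| = |K − M| = 49.53.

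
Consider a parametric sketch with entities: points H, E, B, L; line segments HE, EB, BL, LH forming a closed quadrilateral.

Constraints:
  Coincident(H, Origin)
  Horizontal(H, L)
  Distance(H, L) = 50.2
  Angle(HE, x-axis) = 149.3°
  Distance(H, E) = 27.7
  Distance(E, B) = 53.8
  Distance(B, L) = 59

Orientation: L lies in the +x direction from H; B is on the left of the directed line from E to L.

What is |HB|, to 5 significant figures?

51.869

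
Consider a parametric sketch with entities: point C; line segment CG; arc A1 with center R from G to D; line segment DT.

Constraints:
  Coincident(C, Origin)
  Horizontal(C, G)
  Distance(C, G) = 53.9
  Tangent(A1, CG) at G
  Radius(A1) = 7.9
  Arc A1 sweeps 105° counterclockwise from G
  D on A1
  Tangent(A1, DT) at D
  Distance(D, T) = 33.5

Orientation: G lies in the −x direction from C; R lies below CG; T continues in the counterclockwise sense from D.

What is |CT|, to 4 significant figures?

67.70

C is at the origin; C and G share the same y with |CG| = 53.9 and G on the −x side, so G = (-53.90, 0.000). A1 meets CG tangentially, so RG is at right angles to CG, so R = G + (0, -7.9) = (-53.90, -7.900). On A1, G sits at bearing 90° from R; a 105° counterclockwise sweep puts D at bearing 195°, so D = R + 7.9·(cos 195°, sin 195°) = (-61.53, -9.945). Tangency of A1 to DT means the radius RD is perpendicular to DT, so DT runs along (−sin 195°, cos 195°); with |DT| = 33.5, T = (-52.86, -42.30). Then |CT| = |T − C| = 67.70.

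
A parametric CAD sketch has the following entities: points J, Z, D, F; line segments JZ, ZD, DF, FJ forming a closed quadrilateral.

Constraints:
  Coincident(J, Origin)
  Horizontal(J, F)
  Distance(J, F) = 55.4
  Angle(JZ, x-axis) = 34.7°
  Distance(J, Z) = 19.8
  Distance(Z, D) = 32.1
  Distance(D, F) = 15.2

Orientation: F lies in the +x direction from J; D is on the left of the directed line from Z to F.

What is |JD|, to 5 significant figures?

50.141

Checks: |JF| = 55.40 ✓; |JZ| = 19.80 ✓; |ZD| = 32.10 ✓; |DF| = 15.20 ✓.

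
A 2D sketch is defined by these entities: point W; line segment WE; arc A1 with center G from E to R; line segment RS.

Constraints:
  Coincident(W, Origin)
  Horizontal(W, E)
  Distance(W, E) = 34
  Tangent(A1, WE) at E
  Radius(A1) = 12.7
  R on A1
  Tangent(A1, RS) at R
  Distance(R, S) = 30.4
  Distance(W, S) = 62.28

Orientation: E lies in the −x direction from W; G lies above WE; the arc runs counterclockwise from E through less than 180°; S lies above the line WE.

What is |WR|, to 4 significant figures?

32.07

W is at the origin; W and E share the same y with |WE| = 34.0 and E on the −x side, so E = (-34.00, 0.000). The tangent condition forces GE to be normal to WE, so G = E + (0, 12.7) = (-34.00, 12.70). Since GR ⟂ RS (tangency), |GS| = √(12.7² + 30.4²) = 32.95 regardless of where R sits on A1. So S lies on both circle(W, 62.28) and circle(G, 32.95); the above-WE intersection is S = (-43.98, 44.10). R is the foot of the tangent from S: R = (-24.31, 20.91).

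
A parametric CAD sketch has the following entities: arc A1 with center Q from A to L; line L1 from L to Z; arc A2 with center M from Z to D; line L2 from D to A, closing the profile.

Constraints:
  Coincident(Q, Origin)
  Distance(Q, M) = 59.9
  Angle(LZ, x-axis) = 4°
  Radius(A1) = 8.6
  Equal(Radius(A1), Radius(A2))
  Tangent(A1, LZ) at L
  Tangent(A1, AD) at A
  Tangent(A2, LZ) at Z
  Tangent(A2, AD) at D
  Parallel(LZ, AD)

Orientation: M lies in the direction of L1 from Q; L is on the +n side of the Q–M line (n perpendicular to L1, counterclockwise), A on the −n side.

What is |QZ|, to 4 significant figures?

60.51

The slot axis is L1's direction at 4.0°, so u = (cos 4.0°, sin 4.0°) = (0.9976, 0.06976) and n = (−sin 4.0°, cos 4.0°) = (-0.06976, 0.9976). Q is at the origin and M lies 59.9 along u from Q, so M = 59.9·u = (59.75, 4.178). Tangency of A1 to both parallel lines with radius 8.6 puts L and A at Q ± 8.6·n: L = (-0.5999, 8.579), A = (0.5999, -8.579). Equal radii place Z and D the same way about M: Z = M + 8.6·n = (59.15, 12.76), D = M − 8.6·n = (60.35, -4.401). Then |QZ| = |Z − Q| = 60.51.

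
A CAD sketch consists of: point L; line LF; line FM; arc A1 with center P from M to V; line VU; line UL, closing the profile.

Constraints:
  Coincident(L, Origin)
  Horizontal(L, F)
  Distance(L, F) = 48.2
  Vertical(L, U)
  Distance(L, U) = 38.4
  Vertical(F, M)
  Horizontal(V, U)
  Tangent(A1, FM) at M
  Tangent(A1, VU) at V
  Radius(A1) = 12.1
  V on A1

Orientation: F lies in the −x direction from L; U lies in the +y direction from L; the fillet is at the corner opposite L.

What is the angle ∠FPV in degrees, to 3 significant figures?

155°

The virtual corner opposite L is at (-48.2, 38.4). The tangent condition forces PM to be normal to FM and since A1 is tangent to VU there, PV ⟂ VU, with radius 12.1, so the center P sits 12.1 in from both sides at P = (-36.1, 26.3). That places the tangent points at M = (-48.2, 26.3) on FM and V = (-36.1, 38.4) on VU. Then cos ∠FPV = PF·PV / (|PF||PV|), giving 155°.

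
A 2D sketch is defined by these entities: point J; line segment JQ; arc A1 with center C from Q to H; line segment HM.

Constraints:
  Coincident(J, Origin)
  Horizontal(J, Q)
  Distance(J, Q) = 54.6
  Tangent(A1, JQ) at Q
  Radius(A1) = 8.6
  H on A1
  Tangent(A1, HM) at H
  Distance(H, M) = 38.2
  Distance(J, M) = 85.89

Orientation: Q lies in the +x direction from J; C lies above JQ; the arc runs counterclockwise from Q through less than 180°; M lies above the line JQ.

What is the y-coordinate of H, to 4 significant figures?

5.875

J is at the origin; J and Q share the same y with |JQ| = 54.6 and Q on the +x side, so Q = (54.60, 0.000). Since A1 is tangent to JQ there, CQ ⟂ JQ, so C = Q + (0, 8.6) = (54.60, 8.600). Since CH ⟂ HM (tangency), |CM| = √(8.6² + 38.2²) = 39.16 regardless of where H sits on A1. So M lies on both circle(J, 85.89) and circle(C, 39.16); the above-JQ intersection is M = (74.86, 42.11). H is the foot of the tangent from M: H = (62.76, 5.875).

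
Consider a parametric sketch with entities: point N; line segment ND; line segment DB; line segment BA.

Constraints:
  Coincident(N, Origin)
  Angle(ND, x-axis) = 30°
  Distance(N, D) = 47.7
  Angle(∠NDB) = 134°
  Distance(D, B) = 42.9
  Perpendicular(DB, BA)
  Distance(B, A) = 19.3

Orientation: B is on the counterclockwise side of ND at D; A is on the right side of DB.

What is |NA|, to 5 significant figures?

93.036

N is at the origin; ND runs at 30.0° with length 47.7, so D = 47.7·(cos 30.0°, sin 30.0°) = (41.309, 23.850). ∠NDB = 134.0°, so DB runs at 30.0° + (180° − 134.0°) = 76.000° from the x-axis; with |DB| = 42.9, B = D + 42.9·(cos 76.000°, sin 76.000°) = (51.688, 65.476). DB is perpendicular to BA; with |BA| = 19.3 on the right of DB, A = B + 19.3·(0.97030, -0.24192) = (70.415, 60.807). Then |NA| = |A − N| = 93.036.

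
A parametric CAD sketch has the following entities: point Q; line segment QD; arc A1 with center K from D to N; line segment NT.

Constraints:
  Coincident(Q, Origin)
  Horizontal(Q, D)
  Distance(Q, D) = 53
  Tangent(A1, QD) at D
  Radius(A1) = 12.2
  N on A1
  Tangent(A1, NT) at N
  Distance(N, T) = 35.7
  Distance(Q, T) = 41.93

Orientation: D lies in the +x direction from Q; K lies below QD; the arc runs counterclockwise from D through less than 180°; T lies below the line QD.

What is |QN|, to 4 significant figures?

43.21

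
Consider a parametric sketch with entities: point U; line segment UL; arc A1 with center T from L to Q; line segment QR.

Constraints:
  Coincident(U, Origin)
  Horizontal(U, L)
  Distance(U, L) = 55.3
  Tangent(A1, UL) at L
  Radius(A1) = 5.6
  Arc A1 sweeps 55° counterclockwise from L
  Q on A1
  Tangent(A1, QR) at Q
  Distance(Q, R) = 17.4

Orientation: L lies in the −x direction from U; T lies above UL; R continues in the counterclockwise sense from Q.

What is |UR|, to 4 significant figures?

44.00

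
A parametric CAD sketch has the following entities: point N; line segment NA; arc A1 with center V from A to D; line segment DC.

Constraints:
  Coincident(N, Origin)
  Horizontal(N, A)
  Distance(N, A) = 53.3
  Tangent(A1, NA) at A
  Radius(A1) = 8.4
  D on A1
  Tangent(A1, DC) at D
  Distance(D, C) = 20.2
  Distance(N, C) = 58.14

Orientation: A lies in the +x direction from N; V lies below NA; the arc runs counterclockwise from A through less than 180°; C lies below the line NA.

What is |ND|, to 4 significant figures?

46.30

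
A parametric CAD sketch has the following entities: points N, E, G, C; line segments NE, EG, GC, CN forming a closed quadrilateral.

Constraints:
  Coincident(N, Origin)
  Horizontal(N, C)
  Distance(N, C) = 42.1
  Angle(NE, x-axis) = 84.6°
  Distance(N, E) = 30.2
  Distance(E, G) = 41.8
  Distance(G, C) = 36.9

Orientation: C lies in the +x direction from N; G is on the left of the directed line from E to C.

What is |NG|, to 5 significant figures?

57.458

N is at the origin; N and C share the same y with |NC| = 42.1 and C in +x, so C = (42.1, 0). NE runs at 84.6° with |NE| = 30.2, so E = (2.8421, 30.066). G is determined by |EG| = 41.8 and |GC| = 36.9 together: it lies at the intersection of circle(E, 41.8) and circle(C, 36.9). With |EC| = 49.448, the foot of the radical line on EC is 28.624 from E and the perpendicular offset is √(41.8² − 28.624²) = 30.462. Taking the left-of-EC solution: G = (44.088, 36.846).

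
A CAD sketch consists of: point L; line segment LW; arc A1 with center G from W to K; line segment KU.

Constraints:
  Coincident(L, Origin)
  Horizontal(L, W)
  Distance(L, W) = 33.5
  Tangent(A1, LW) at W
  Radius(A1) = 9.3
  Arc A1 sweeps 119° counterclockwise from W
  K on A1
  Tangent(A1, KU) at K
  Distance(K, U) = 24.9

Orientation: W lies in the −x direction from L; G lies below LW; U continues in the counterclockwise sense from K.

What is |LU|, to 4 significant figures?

46.26

L is at the origin; L and W share the same y with |LW| = 33.5 and W on the −x side, so W = (-33.50, 0.000). The tangent condition forces GW to be normal to LW, so G = W + (0, -9.3) = (-33.50, -9.300). On A1, W sits at bearing 90° from G; a 119° counterclockwise sweep puts K at bearing 209°, so K = G + 9.3·(cos 209°, sin 209°) = (-41.63, -13.81). A1 meets KU tangentially, so GK is at right angles to KU, so KU runs along (−sin 209°, cos 209°); with |KU| = 24.9, U = (-29.56, -35.59). Then |LU| = |U − L| = 46.26.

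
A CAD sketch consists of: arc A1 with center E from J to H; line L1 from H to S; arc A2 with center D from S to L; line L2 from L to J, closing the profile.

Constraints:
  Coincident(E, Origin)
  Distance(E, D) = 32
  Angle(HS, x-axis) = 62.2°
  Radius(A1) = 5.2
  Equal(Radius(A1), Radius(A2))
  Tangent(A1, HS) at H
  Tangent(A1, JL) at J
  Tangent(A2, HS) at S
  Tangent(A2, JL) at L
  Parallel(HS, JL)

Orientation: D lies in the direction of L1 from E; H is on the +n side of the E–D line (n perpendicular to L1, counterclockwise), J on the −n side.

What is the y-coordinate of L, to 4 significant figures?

25.88

Tangency of A1 to both parallel lines with radius 5.2 puts H and J at E ± 5.2·n: H = (-4.600, 2.425), J = (4.600, -2.425). Equal radii place S and L the same way about D: S = D + 5.2·n = (10.32, 30.73), L = D − 5.2·n = (19.52, 25.88). So L.y = 25.88.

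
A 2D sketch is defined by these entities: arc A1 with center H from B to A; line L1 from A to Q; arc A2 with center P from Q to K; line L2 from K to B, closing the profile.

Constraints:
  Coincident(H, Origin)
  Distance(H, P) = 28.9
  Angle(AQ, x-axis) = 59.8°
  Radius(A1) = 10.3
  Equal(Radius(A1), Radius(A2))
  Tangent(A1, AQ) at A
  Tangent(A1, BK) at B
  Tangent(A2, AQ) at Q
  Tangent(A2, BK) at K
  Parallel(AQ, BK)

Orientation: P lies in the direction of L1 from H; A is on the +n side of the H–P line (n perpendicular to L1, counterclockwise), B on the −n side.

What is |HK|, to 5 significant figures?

30.681

The slot axis is L1's direction at 59.8°, so u = (cos 59.8°, sin 59.8°) = (0.50302, 0.86427) and n = (−sin 59.8°, cos 59.8°) = (-0.86427, 0.50302). H is at the origin and P lies 28.9 along u from H, so P = 28.9·u = (14.537, 24.978). Tangency of A1 to both parallel lines with radius 10.3 puts A and B at H ± 10.3·n: A = (-8.9020, 5.1811), B = (8.9020, -5.1811). Equal radii place Q and K the same way about P: Q = P + 10.3·n = (5.6352, 30.159), K = P − 10.3·n = (23.439, 19.796). Then |HK| = |K − H| = 30.681.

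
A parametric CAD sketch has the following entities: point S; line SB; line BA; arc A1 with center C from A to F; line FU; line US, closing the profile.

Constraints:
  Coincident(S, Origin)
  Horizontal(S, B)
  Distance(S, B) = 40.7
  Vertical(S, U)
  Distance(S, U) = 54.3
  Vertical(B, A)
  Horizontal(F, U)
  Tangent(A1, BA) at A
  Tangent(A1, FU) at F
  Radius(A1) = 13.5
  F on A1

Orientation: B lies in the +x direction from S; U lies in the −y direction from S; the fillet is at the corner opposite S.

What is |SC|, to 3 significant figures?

49.0

S is at the origin; SB is horizontal with |SB| = 40.7 and B on the +x side, so B = (40.7, 0.00). S and U share the same x with |SU| = 54.3 and U on the −y side, so U = (0.00, -54.3). The virtual corner opposite S is at (40.7, -54.3). Since A1 is tangent to BA there, CA ⟂ BA and since A1 is tangent to FU there, CF ⟂ FU, with radius 13.5, so the center C sits 13.5 in from both sides at C = (27.2, -40.8). Then |SC| = |C − S| = 49.0.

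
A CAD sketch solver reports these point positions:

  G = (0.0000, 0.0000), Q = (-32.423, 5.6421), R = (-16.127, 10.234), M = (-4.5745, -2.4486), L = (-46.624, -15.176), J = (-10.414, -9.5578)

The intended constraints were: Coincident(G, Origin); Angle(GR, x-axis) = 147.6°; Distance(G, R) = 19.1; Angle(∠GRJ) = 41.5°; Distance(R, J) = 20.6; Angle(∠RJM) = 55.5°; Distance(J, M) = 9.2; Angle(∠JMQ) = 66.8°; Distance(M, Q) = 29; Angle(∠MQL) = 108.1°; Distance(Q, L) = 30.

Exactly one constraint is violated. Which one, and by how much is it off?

Distance(Q, L) = 30 — off by 4.80.

G = (0.00, 0.00) ✓; GR at 147.6° ✓; |GR| = 19.10 ✓; ∠GRJ = 41.50° ✓; |RJ| = 20.60 ✓; ∠RJM = 55.50° ✓; |JM| = 9.200 ✓; ∠JMQ = 66.80° ✓; |MQ| = 29.00 ✓; ∠MQL = 108.1° ✓; |QL| = 25.20 ✗.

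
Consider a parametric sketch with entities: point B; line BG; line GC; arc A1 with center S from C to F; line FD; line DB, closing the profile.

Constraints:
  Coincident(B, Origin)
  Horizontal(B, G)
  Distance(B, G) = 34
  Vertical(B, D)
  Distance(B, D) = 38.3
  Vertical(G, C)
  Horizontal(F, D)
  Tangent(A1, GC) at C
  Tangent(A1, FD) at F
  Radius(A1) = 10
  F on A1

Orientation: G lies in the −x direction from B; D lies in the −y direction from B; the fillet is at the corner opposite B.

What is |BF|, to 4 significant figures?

45.20

B is at the origin; BG is horizontal with |BG| = 34.0 and G on the −x side, so G = (-34.00, 0.000). BD is vertical with |BD| = 38.3 and D on the −y side, so D = (0.000, -38.30). The virtual corner opposite B is at (-34.00, -38.30). The tangent condition forces SC to be normal to GC and A1 meets FD tangentially, so SF is at right angles to FD, with radius 10.0, so the center S sits 10.0 in from both sides at S = (-24.00, -28.30). That places the tangent points at C = (-34.00, -28.30) on GC and F = (-24.00, -38.30) on FD. Then |BF| = |F − B| = 45.20.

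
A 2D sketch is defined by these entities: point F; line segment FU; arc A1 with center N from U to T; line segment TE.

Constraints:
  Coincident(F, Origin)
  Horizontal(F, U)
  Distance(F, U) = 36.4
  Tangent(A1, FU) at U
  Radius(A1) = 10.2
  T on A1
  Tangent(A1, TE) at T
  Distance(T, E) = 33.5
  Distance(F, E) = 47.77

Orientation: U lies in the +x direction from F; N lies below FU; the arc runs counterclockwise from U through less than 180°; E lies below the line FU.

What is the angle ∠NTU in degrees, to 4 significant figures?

48.41°

Checks: ∠(NU, UF) = 90.00° ✓; |NT| = 10.20 ✓; ∠(NT, TE) = 90.00° ✓; |TE| = 33.50 ✓; |FE| = 47.77 ✓.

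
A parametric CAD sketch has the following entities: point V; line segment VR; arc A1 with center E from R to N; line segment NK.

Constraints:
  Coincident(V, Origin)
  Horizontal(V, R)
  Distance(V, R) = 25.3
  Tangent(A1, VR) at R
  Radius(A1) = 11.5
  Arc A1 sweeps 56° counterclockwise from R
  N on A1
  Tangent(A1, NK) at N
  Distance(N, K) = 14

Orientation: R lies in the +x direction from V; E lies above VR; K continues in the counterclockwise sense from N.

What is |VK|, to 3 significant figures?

45.8

V is at the origin; V and R share the same y with |VR| = 25.3 and R on the +x side, so R = (25.3, 0.00). Since A1 is tangent to VR there, ER ⟂ VR, so E = R + (0, 11.5) = (25.3, 11.5). On A1, R sits at bearing -90° from E; a 56° counterclockwise sweep puts N at bearing -34°, so N = E + 11.5·(cos -34°, sin -34°) = (34.8, 5.07). Since A1 is tangent to NK there, EN ⟂ NK, so NK runs along (−sin -34°, cos -34°); with |NK| = 14.0, K = (42.7, 16.7). Then |VK| = |K − V| = 45.8.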